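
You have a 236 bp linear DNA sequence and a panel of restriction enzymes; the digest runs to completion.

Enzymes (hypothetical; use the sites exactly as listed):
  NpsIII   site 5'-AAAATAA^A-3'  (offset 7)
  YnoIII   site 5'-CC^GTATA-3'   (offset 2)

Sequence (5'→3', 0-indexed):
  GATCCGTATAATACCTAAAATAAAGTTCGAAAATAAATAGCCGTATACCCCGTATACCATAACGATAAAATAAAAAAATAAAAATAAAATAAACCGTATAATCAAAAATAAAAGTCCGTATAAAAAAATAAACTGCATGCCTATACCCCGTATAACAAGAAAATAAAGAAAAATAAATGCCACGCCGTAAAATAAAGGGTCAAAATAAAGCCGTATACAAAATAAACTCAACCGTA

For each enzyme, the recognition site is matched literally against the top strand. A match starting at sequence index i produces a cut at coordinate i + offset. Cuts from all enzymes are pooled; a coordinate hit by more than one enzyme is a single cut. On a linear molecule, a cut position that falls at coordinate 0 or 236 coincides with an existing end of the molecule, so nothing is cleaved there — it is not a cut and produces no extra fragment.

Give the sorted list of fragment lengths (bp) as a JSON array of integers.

Site scan:
  NpsIII AAAATAAA/7: at [16, 29, 66, 74, 80, 85, 104, 124, 159, 169, 188, 201, 218] ⇒ [23, 36, 73, 81, 87, 92, 111, 131, 166, 176, 195, 208, 225]
  YnoIII CCGTATA/2: at [3, 40, 49, 93, 115, 147, 210] ⇒ [5, 42, 51, 95, 117, 149, 212]

All cut coordinates (distinct, sorted): [5, 23, 36, 42, 51, 73, 81, 87, 92, 95, 111, 117, 131, 149, 166, 176, 195, 208, 212, 225]

Fragments:
  [0,5): 5 bp
  [5,23): 18 bp
  [23,36): 13 bp
  [36,42): 6 bp
  [42,51): 9 bp
  [51,73): 22 bp
  [73,81): 8 bp
  [81,87): 6 bp
  [87,92): 5 bp
  [92,95): 3 bp
  [95,111): 16 bp
  [111,117): 6 bp
  [117,131): 14 bp
  [131,149): 18 bp
  [149,166): 17 bp
  [166,176): 10 bp
  [176,195): 19 bp
  [195,208): 13 bp
  [208,212): 4 bp
  [212,225): 13 bp
  [225,236): 11 bp

[3,4,5,5,6,6,6,8,9,10,11,13,13,13,14,16,17,18,18,19,22]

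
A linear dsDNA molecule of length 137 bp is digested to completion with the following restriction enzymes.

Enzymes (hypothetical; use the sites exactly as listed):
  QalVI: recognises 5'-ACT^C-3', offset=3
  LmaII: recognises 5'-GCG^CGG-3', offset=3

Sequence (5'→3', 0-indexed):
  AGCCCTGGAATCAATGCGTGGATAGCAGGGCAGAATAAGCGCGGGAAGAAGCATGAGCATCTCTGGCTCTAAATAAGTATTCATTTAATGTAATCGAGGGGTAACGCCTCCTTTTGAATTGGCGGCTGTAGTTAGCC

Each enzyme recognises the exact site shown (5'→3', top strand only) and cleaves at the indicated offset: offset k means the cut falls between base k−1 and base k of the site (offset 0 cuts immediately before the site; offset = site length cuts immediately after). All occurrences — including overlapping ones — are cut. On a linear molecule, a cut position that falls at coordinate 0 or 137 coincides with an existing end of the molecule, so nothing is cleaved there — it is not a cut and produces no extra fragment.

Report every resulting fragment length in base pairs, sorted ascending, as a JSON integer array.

[41,96]

Per-enzyme occurrences:
  QalVI (ACTC, off=3): no sites
  LmaII GCGCGG/3: at [38] ⇒ [41]

All cut coordinates (distinct, sorted): [41]

Fragments:
  [0,41): 41 bp
  [41,137): 96 bp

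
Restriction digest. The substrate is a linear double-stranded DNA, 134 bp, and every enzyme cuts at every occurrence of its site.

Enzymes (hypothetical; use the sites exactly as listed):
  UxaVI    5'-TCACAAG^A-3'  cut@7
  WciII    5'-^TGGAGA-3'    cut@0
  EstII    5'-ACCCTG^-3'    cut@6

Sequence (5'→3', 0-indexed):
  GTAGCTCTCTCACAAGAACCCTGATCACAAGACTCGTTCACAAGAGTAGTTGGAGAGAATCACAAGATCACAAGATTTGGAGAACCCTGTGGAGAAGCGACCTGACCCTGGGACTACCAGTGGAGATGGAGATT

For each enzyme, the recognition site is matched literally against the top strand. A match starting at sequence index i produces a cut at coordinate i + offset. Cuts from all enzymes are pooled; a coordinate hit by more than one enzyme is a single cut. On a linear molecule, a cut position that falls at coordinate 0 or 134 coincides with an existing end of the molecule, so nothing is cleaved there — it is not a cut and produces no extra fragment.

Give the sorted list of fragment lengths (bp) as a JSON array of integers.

Per-enzyme occurrences:
  UxaVI (TCACAAGA, off=7): starts [9, 24, 37, 59, 67] → cuts [16, 31, 44, 66, 74]
  WciII (TGGAGA, off=0): starts [50, 77, 89, 120, 126] → cuts [50, 77, 89, 120, 126]
  EstII (ACCCTG, off=6): starts [17, 83, 104] → cuts [23, 89, 110]

All cut coordinates (distinct, sorted): [16, 23, 31, 44, 50, 66, 74, 77, 89, 110, 120, 126]

Fragment lengths:
  [0,16): 16 bp
  [16,23): 7 bp
  [23,31): 8 bp
  [31,44): 13 bp
  [44,50): 6 bp
  [50,66): 16 bp
  [66,74): 8 bp
  [74,77): 3 bp
  [77,89): 12 bp
  [89,110): 21 bp
  [110,120): 10 bp
  [120,126): 6 bp
  [126,134): 8 bp

[3,6,6,7,8,8,8,10,12,13,16,16,21]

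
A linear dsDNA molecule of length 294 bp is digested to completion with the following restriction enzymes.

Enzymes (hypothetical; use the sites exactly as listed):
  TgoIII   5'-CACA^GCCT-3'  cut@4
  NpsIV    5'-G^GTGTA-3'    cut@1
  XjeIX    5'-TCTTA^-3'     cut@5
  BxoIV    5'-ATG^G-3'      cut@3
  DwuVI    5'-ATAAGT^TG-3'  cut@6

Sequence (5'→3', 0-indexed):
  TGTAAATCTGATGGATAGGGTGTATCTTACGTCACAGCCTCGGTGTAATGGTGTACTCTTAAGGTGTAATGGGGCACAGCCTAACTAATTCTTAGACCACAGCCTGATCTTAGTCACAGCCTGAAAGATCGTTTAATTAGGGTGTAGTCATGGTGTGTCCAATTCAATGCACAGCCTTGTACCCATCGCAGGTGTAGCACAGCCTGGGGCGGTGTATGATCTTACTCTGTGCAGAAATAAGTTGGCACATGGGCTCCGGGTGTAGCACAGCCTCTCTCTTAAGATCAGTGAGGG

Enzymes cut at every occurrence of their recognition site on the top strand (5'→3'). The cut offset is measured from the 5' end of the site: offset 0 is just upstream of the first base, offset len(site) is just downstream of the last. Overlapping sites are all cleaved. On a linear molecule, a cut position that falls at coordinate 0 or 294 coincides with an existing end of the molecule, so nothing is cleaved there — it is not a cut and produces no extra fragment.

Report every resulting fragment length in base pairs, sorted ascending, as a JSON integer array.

Site scan:
  TgoIII (CACAGCCT, off=4): starts [32, 74, 97, 114, 169, 197, 265] → cuts [36, 78, 101, 118, 173, 201, 269]
  NpsIV (GGTGTA, off=1): starts [18, 41, 49, 62, 140, 190, 210, 258] → cuts [19, 42, 50, 63, 141, 191, 211, 259]
  XjeIX (TCTTA, off=5): starts [24, 56, 89, 107, 219, 276] → cuts [29, 61, 94, 112, 224, 281]
  BxoIV (ATGG, off=3): starts [10, 47, 68, 149, 248] → cuts [13, 50, 71, 152, 251]
  DwuVI (ATAAGTTG, off=6): starts [236] → cuts [242]

All cut coordinates (distinct, sorted): [13, 19, 29, 36, 42, 50, 61, 63, 71, 78, 94, 101, 112, 118, 141, 152, 173, 191, 201, 211, 224, 242, 251, 259, 269, 281]

Fragment lengths:
  [0,13): 13 bp
  [13,19): 6 bp
  [19,29): 10 bp
  [29,36): 7 bp
  [36,42): 6 bp
  [42,50): 8 bp
  [50,61): 11 bp
  [61,63): 2 bp
  [63,71): 8 bp
  [71,78): 7 bp
  [78,94): 16 bp
  [94,101): 7 bp
  [101,112): 11 bp
  [112,118): 6 bp
  [118,141): 23 bp
  [141,152): 11 bp
  [152,173): 21 bp
  [173,191): 18 bp
  [191,201): 10 bp
  [201,211): 10 bp
  [211,224): 13 bp
  [224,242): 18 bp
  [242,251): 9 bp
  [251,259): 8 bp
  [259,269): 10 bp
  [269,281): 12 bp
  [281,294): 13 bp

[2,6,6,6,7,7,7,8,8,8,9,10,10,10,10,11,11,11,12,13,13,13,16,18,18,21,23]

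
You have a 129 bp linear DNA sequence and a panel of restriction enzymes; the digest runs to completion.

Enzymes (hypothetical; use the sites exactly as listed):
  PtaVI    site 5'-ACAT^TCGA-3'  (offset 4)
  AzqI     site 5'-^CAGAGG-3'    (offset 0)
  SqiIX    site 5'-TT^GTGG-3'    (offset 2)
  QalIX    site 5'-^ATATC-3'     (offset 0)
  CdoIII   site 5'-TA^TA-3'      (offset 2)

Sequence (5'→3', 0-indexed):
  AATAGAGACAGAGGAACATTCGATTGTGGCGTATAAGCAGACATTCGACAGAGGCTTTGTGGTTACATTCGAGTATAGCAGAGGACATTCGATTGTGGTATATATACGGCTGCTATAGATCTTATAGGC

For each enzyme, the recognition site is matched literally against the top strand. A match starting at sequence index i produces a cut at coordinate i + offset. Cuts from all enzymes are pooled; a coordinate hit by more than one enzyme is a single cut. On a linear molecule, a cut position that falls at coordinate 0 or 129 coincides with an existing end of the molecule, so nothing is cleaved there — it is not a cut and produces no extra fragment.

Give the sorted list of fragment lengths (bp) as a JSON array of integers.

[2,2,3,4,5,6,6,6,7,8,8,9,10,10,10,11,11,11]

Scan for sites:
  PtaVI ACATTCGA/4: at [15, 40, 64, 84] ⇒ [19, 44, 68, 88]
  AzqI CAGAGG/0: at [8, 48, 78] ⇒ [8, 48, 78]
  SqiIX TTGTGG/2: at [23, 56, 92] ⇒ [25, 58, 94]
  QalIX (ATATC, off=0): no sites
  CdoIII TATA/2: at [31, 73, 98, 100, 102, 113, 122] ⇒ [33, 75, 100, 102, 104, 115, 124]

All cut coordinates (distinct, sorted): [8, 19, 25, 33, 44, 48, 58, 68, 75, 78, 88, 94, 100, 102, 104, 115, 124]

Fragments:
  [0,8): 8 bp
  [8,19): 11 bp
  [19,25): 6 bp
  [25,33): 8 bp
  [33,44): 11 bp
  [44,48): 4 bp
  [48,58): 10 bp
  [58,68): 10 bp
  [68,75): 7 bp
  [75,78): 3 bp
  [78,88): 10 bp
  [88,94): 6 bp
  [94,100): 6 bp
  [100,102): 2 bp
  [102,104): 2 bp
  [104,115): 11 bp
  [115,124): 9 bp
  [124,129): 5 bp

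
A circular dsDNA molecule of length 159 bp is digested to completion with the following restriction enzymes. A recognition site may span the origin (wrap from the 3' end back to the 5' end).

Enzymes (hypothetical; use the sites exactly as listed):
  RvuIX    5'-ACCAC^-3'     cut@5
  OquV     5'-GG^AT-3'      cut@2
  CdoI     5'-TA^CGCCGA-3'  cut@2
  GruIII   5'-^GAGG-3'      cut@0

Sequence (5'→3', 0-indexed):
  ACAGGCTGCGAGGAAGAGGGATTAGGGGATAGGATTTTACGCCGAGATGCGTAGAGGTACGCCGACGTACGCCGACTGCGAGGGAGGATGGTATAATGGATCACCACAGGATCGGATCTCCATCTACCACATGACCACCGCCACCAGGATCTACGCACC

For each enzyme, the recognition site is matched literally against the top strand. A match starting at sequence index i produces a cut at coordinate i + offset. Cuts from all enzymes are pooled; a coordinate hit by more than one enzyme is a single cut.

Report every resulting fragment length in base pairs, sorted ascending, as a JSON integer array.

Per-enzyme occurrences:
  RvuIX (ACCAC, off=5): starts [102, 125, 133, 156] → cuts [2, 107, 130, 138]
  OquV (GGAT, off=2): starts [18, 26, 31, 85, 97, 108, 113, 146] → cuts [20, 28, 33, 87, 99, 110, 115, 148]
  CdoI (TACGCCGA, off=2): starts [37, 57, 67] → cuts [39, 59, 69]
  GruIII (GAGG, off=0): starts [9, 15, 53, 79, 83] → cuts [9, 15, 53, 79, 83]

All cut coordinates (distinct, sorted): [2, 9, 15, 20, 28, 33, 39, 53, 59, 69, 79, 83, 87, 99, 107, 110, 115, 130, 138, 148]

Fragments:
  2→9: 7 bp
  9→15: 6 bp
  15→20: 5 bp
  20→28: 8 bp
  28→33: 5 bp
  33→39: 6 bp
  39→53: 14 bp
  53→59: 6 bp
  59→69: 10 bp
  69→79: 10 bp
  79→83: 4 bp
  83→87: 4 bp
  87→99: 12 bp
  99→107: 8 bp
  107→110: 3 bp
  110→115: 5 bp
  115→130: 15 bp
  130→138: 8 bp
  138→148: 10 bp
  148→2 (wrap): 159-148+2 = 13 bp

[3,4,4,5,5,5,6,6,6,7,8,8,8,10,10,10,12,13,14,15]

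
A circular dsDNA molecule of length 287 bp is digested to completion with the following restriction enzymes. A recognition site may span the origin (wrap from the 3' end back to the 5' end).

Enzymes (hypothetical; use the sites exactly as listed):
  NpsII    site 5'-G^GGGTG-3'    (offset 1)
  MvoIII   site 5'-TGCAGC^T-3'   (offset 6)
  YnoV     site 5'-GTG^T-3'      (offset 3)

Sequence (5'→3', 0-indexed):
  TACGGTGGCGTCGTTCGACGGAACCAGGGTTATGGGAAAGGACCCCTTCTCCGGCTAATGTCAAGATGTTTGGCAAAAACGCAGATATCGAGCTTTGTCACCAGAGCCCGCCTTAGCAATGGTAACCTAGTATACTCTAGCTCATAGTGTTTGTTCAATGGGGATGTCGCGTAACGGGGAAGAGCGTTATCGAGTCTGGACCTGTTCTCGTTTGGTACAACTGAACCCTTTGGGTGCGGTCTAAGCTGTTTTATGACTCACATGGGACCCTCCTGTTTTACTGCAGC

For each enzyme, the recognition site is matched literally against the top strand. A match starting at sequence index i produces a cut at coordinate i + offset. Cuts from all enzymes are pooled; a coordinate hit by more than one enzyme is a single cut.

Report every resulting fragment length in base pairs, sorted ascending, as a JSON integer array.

[138,149]

Site scan:
  NpsII (GGGGTG, off=1): no sites
  MvoIII TGCAGCT/6: at [281] ⇒ [0]
  YnoV GTGT/3: at [146] ⇒ [149]

Pooled cuts: [0, 149]

Fragments:
  0→149: 149 bp
  149→0 (wrap): 287-149+0 = 138 bp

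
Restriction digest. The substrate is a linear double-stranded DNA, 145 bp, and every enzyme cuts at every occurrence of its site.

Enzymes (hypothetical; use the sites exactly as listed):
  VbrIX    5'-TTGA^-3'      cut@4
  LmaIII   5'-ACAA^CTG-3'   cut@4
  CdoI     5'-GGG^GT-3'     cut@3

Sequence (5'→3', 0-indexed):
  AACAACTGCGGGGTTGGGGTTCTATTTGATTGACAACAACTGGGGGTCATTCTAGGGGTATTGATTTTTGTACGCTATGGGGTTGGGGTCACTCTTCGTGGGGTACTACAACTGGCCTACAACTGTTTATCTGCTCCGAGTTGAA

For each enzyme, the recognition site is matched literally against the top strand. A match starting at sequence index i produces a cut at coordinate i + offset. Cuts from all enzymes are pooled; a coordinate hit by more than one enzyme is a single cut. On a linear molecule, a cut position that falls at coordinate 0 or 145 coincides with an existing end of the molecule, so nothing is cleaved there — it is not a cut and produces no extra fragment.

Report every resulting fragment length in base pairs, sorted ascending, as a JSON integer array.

[1,4,5,6,6,6,6,7,7,9,11,11,12,15,17,22]

Per-enzyme occurrences:
  VbrIX TTGA/4: at [25, 29, 60, 140] ⇒ [29, 33, 64, 144]
  LmaIII ACAACTG/4: at [1, 35, 107, 118] ⇒ [5, 39, 111, 122]
  CdoI GGGGT/3: at [9, 15, 42, 54, 78, 84, 99] ⇒ [12, 18, 45, 57, 81, 87, 102]

Pooled cuts: [5, 12, 18, 29, 33, 39, 45, 57, 64, 81, 87, 102, 111, 122, 144]

Fragment lengths:
  [0,5): 5 bp
  [5,12): 7 bp
  [12,18): 6 bp
  [18,29): 11 bp
  [29,33): 4 bp
  [33,39): 6 bp
  [39,45): 6 bp
  [45,57): 12 bp
  [57,64): 7 bp
  [64,81): 17 bp
  [81,87): 6 bp
  [87,102): 15 bp
  [102,111): 9 bp
  [111,122): 11 bp
  [122,144): 22 bp
  [144,145): 1 bp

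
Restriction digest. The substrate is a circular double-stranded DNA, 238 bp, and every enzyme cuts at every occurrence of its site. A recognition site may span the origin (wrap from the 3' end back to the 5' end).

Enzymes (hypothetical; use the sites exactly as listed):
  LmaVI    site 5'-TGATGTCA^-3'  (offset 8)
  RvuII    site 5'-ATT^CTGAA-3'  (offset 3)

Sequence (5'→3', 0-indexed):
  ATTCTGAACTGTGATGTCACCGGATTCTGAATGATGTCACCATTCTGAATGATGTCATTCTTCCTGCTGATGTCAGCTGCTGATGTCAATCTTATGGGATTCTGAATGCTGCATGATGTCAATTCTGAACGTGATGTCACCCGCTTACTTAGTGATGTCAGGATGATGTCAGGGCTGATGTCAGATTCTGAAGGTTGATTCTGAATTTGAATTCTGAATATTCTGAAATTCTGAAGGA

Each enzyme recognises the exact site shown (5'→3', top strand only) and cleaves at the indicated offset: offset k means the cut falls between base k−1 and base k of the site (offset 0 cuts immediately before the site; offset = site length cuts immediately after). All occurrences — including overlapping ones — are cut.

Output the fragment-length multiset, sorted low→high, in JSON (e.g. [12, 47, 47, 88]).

[3,4,5,7,8,9,11,11,12,13,13,13,13,13,13,15,16,18,20,21]

Site scan:
  LmaVI (TGATGTCA, off=8): starts [11, 31, 49, 67, 80, 113, 131, 152, 163, 175] → cuts [19, 39, 57, 75, 88, 121, 139, 160, 171, 183]
  RvuII (ATTCTGAA, off=3): starts [0, 23, 41, 98, 121, 184, 197, 210, 219, 227] → cuts [3, 26, 44, 101, 124, 187, 200, 213, 222, 230]

All cut coordinates (distinct, sorted): [3, 19, 26, 39, 44, 57, 75, 88, 101, 121, 124, 139, 160, 171, 183, 187, 200, 213, 222, 230]

Fragment lengths:
  3→19: 16 bp
  19→26: 7 bp
  26→39: 13 bp
  39→44: 5 bp
  44→57: 13 bp
  57→75: 18 bp
  75→88: 13 bp
  88→101: 13 bp
  101→121: 20 bp
  121→124: 3 bp
  124→139: 15 bp
  139→160: 21 bp
  160→171: 11 bp
  171→183: 12 bp
  183→187: 4 bp
  187→200: 13 bp
  200→213: 13 bp
  213→222: 9 bp
  222→230: 8 bp
  230→3 (wrap): 238-230+3 = 11 bp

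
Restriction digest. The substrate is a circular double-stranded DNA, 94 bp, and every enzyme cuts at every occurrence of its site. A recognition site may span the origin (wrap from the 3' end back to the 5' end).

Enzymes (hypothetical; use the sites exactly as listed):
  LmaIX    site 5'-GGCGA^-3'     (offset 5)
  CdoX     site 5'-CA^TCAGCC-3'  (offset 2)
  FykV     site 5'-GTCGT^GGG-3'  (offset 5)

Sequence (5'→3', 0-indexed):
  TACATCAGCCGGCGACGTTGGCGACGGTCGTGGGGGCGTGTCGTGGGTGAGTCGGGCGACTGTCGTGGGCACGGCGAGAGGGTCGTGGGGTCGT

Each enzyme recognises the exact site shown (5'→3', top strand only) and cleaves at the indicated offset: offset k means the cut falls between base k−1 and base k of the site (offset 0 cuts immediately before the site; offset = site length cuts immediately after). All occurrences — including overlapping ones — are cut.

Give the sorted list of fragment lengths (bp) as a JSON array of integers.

[7,7,9,9,11,11,12,13,15]

Site scan:
  LmaIX (GGCGA, off=5): starts [10, 19, 54, 72] → cuts [15, 24, 59, 77]
  CdoX (CATCAGCC, off=2): starts [2] → cuts [4]
  FykV (GTCGTGGG, off=5): starts [26, 39, 61, 81] → cuts [31, 44, 66, 86]

All cut coordinates (distinct, sorted): [4, 15, 24, 31, 44, 59, 66, 77, 86]

Fragment lengths:
  4→15: 11 bp
  15→24: 9 bp
  24→31: 7 bp
  31→44: 13 bp
  44→59: 15 bp
  59→66: 7 bp
  66→77: 11 bp
  77→86: 9 bp
  86→4 (wrap): 94-86+4 = 12 bp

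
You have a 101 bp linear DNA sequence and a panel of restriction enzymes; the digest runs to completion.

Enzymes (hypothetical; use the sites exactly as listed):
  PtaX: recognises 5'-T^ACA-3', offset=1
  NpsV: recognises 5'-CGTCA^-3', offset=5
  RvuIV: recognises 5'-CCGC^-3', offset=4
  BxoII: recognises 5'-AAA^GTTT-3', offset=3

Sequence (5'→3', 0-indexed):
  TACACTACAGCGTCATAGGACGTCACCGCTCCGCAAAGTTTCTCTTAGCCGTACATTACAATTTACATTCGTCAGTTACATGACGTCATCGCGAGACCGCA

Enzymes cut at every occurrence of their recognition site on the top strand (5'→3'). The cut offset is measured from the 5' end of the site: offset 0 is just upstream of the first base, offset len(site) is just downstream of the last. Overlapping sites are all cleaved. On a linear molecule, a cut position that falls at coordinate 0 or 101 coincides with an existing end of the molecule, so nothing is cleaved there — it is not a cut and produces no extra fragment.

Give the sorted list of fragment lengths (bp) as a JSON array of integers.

[1,1,3,3,4,5,5,5,7,9,10,10,11,12,15]

Site scan:
  PtaX TACA/1: at [0, 5, 51, 56, 63, 76] ⇒ [1, 6, 52, 57, 64, 77]
  NpsV CGTCA/5: at [10, 20, 69, 83] ⇒ [15, 25, 74, 88]
  RvuIV CCGC/4: at [25, 30, 96] ⇒ [29, 34, 100]
  BxoII AAAGTTT/3: at [34] ⇒ [37]

All cut coordinates (distinct, sorted): [1, 6, 15, 25, 29, 34, 37, 52, 57, 64, 74, 77, 88, 100]

Fragments:
  [0,1): 1 bp
  [1,6): 5 bp
  [6,15): 9 bp
  [15,25): 10 bp
  [25,29): 4 bp
  [29,34): 5 bp
  [34,37): 3 bp
  [37,52): 15 bp
  [52,57): 5 bp
  [57,64): 7 bp
  [64,74): 10 bp
  [74,77): 3 bp
  [77,88): 11 bp
  [88,100): 12 bp
  [100,101): 1 bp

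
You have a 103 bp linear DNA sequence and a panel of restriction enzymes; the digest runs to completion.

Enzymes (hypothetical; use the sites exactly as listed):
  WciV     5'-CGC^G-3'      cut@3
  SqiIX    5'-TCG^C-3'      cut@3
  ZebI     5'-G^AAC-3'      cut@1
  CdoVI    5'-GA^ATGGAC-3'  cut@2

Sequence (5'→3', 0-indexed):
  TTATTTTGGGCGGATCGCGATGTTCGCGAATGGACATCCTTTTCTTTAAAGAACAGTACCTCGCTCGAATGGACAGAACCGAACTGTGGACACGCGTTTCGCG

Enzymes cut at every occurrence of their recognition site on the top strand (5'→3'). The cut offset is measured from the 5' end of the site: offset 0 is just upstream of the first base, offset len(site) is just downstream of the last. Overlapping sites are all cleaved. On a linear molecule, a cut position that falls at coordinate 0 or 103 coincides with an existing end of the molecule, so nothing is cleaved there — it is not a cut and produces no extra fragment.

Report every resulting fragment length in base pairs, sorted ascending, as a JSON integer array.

Per-enzyme occurrences:
  WciV CGCG/3: at [15, 24, 92, 99] ⇒ [18, 27, 95, 102]
  SqiIX TCGC/3: at [14, 23, 60, 98] ⇒ [17, 26, 63, 101]
  ZebI GAAC/1: at [50, 75, 80] ⇒ [51, 76, 81]
  CdoVI GAATGGAC/2: at [27, 66] ⇒ [29, 68]

All cut coordinates (distinct, sorted): [17, 18, 26, 27, 29, 51, 63, 68, 76, 81, 95, 101, 102]

Fragment lengths:
  [0,17): 17 bp
  [17,18): 1 bp
  [18,26): 8 bp
  [26,27): 1 bp
  [27,29): 2 bp
  [29,51): 22 bp
  [51,63): 12 bp
  [63,68): 5 bp
  [68,76): 8 bp
  [76,81): 5 bp
  [81,95): 14 bp
  [95,101): 6 bp
  [101,102): 1 bp
  [102,103): 1 bp

[1,1,1,1,2,5,5,6,8,8,12,14,17,22]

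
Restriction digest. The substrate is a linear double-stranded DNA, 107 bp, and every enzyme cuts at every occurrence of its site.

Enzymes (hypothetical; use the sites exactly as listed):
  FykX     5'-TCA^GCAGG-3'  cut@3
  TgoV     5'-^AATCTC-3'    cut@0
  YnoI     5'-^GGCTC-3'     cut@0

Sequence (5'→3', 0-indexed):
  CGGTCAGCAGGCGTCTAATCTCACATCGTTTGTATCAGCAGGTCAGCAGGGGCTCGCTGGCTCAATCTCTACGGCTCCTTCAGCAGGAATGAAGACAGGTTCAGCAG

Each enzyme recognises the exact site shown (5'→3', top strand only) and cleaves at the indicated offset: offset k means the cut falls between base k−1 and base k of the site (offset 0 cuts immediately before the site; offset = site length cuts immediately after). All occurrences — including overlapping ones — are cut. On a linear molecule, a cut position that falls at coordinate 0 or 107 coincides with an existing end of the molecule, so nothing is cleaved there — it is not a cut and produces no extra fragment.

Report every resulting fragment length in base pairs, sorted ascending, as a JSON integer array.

Site scan:
  FykX (TCAGCAGG, off=3): starts [3, 34, 42, 79] → cuts [6, 37, 45, 82]
  TgoV (AATCTC, off=0): starts [16, 63] → cuts [16, 63]
  YnoI (GGCTC, off=0): starts [50, 58, 72] → cuts [50, 58, 72]

All cut coordinates (distinct, sorted): [6, 16, 37, 45, 50, 58, 63, 72, 82]

Fragments:
  [0,6): 6 bp
  [6,16): 10 bp
  [16,37): 21 bp
  [37,45): 8 bp
  [45,50): 5 bp
  [50,58): 8 bp
  [58,63): 5 bp
  [63,72): 9 bp
  [72,82): 10 bp
  [82,107): 25 bp

[5,5,6,8,8,9,10,10,21,25]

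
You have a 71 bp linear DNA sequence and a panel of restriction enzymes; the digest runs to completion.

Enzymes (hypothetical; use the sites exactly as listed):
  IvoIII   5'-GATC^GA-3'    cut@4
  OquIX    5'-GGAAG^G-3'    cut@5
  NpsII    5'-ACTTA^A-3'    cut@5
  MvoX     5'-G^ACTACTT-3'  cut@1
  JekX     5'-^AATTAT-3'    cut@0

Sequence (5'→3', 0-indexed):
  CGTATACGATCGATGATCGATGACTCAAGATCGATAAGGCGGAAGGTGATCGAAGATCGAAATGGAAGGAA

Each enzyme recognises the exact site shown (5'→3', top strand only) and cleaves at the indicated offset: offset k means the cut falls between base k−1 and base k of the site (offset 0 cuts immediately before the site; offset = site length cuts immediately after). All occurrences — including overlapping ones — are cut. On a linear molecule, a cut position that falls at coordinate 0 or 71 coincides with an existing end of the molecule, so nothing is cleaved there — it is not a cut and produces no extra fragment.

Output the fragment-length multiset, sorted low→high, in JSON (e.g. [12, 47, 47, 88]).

Site scan:
  IvoIII GATCGA/4: at [7, 14, 28, 47, 54] ⇒ [11, 18, 32, 51, 58]
  OquIX GGAAGG/5: at [40, 63] ⇒ [45, 68]
  NpsII (ACTTAA, off=5): no sites
  MvoX (GACTACTT, off=1): no sites
  JekX (AATTAT, off=0): no sites

Pooled cuts: [11, 18, 32, 45, 51, 58, 68]

Fragment lengths:
  [0,11): 11 bp
  [11,18): 7 bp
  [18,32): 14 bp
  [32,45): 13 bp
  [45,51): 6 bp
  [51,58): 7 bp
  [58,68): 10 bp
  [68,71): 3 bp

[3,6,7,7,10,11,13,14]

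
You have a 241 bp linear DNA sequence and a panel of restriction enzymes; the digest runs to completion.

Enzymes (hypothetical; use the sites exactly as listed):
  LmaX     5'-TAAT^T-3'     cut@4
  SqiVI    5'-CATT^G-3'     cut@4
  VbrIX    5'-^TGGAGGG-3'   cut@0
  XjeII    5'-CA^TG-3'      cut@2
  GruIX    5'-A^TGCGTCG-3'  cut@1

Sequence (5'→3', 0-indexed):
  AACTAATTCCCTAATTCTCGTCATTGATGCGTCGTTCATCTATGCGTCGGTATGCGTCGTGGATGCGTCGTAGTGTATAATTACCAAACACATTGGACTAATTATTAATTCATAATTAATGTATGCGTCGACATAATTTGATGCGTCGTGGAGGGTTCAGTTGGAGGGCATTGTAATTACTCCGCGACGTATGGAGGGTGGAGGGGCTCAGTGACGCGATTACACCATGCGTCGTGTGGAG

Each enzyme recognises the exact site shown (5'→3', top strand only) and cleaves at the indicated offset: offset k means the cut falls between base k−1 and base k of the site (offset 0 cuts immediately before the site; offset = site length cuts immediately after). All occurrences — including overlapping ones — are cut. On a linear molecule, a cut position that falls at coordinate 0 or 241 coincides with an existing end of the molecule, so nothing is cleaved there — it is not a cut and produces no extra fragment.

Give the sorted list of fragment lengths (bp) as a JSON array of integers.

[2,4,5,7,7,7,7,7,7,8,8,10,10,11,11,13,13,14,14,14,15,18,29]

Per-enzyme occurrences:
  LmaX (TAATT, off=4): starts [3, 11, 77, 98, 105, 112, 133, 173] → cuts [7, 15, 81, 102, 109, 116, 137, 177]
  SqiVI (CATTG, off=4): starts [21, 90, 168] → cuts [25, 94, 172]
  VbrIX (TGGAGGG, off=0): starts [148, 161, 191, 198] → cuts [148, 161, 191, 198]
  XjeII (CATG, off=2): starts [225] → cuts [227]
  GruIX (ATGCGTCG, off=1): starts [26, 41, 51, 62, 122, 140, 226] → cuts [27, 42, 52, 63, 123, 141, 227]

Pooled cuts: [7, 15, 25, 27, 42, 52, 63, 81, 94, 102, 109, 116, 123, 137, 141, 148, 161, 172, 177, 191, 198, 227]

Fragments:
  [0,7): 7 bp
  [7,15): 8 bp
  [15,25): 10 bp
  [25,27): 2 bp
  [27,42): 15 bp
  [42,52): 10 bp
  [52,63): 11 bp
  [63,81): 18 bp
  [81,94): 13 bp
  [94,102): 8 bp
  [102,109): 7 bp
  [109,116): 7 bp
  [116,123): 7 bp
  [123,137): 14 bp
  [137,141): 4 bp
  [141,148): 7 bp
  [148,161): 13 bp
  [161,172): 11 bp
  [172,177): 5 bp
  [177,191): 14 bp
  [191,198): 7 bp
  [198,227): 29 bp
  [227,241): 14 bp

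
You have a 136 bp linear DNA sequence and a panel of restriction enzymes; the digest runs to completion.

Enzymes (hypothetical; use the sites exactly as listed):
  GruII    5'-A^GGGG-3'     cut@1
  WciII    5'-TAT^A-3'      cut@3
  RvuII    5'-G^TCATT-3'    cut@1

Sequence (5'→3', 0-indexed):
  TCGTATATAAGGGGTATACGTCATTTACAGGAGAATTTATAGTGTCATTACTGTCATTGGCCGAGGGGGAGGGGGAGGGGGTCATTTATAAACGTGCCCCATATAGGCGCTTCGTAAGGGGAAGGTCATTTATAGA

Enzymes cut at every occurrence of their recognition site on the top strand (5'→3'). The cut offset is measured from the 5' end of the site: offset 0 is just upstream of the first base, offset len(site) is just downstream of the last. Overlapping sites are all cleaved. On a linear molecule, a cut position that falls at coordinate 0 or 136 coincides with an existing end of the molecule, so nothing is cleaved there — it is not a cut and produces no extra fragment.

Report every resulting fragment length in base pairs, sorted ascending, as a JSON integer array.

Site scan:
  GruII AGGGG/1: at [9, 63, 69, 75, 116] ⇒ [10, 64, 70, 76, 117]
  WciII TATA/3: at [3, 5, 14, 37, 86, 101, 130] ⇒ [6, 8, 17, 40, 89, 104, 133]
  RvuII GTCATT/1: at [19, 43, 52, 80, 124] ⇒ [20, 44, 53, 81, 125]

Pooled cuts: [6, 8, 10, 17, 20, 40, 44, 53, 64, 70, 76, 81, 89, 104, 117, 125, 133]

Fragments:
  [0,6): 6 bp
  [6,8): 2 bp
  [8,10): 2 bp
  [10,17): 7 bp
  [17,20): 3 bp
  [20,40): 20 bp
  [40,44): 4 bp
  [44,53): 9 bp
  [53,64): 11 bp
  [64,70): 6 bp
  [70,76): 6 bp
  [76,81): 5 bp
  [81,89): 8 bp
  [89,104): 15 bp
  [104,117): 13 bp
  [117,125): 8 bp
  [125,133): 8 bp
  [133,136): 3 bp

[2,2,3,3,4,5,6,6,6,7,8,8,8,9,11,13,15,20]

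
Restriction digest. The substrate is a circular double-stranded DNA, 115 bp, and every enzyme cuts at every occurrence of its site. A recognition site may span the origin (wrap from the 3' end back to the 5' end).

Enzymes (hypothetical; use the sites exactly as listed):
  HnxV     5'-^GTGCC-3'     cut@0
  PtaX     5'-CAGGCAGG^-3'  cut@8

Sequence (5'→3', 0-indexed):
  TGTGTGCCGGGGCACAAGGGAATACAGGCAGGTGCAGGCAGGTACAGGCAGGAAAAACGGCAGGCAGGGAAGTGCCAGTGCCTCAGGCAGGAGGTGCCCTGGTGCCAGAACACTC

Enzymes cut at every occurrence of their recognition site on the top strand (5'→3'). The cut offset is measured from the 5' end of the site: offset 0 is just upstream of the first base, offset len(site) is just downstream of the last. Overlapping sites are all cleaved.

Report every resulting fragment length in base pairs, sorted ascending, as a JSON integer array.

Scan for sites:
  HnxV GTGCC/0: at [3, 71, 77, 93, 101] ⇒ [3, 71, 77, 93, 101]
  PtaX CAGGCAGG/8: at [24, 34, 44, 60, 83] ⇒ [32, 42, 52, 68, 91]

Pooled cuts: [3, 32, 42, 52, 68, 71, 77, 91, 93, 101]

Fragment lengths:
  3→32: 29 bp
  32→42: 10 bp
  42→52: 10 bp
  52→68: 16 bp
  68→71: 3 bp
  71→77: 6 bp
  77→91: 14 bp
  91→93: 2 bp
  93→101: 8 bp
  101→3 (wrap): 115-101+3 = 17 bp

[2,3,6,8,10,10,14,16,17,29]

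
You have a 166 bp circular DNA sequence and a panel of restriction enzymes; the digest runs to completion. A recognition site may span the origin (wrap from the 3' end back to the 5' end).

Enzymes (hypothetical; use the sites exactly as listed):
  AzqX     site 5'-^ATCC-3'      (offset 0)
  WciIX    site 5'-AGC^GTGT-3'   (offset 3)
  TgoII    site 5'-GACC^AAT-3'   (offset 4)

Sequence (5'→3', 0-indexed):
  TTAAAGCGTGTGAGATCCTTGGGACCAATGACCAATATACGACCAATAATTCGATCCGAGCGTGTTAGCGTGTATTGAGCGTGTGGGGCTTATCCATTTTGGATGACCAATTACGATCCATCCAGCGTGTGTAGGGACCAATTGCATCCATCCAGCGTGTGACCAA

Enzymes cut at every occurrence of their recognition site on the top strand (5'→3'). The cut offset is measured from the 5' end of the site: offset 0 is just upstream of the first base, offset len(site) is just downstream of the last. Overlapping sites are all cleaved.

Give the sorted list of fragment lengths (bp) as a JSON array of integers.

Scan for sites:
  AzqX ATCC/0: at [14, 53, 91, 115, 119, 145, 149] ⇒ [14, 53, 91, 115, 119, 145, 149]
  WciIX AGCGTGT/3: at [4, 58, 66, 77, 123, 153] ⇒ [7, 61, 69, 80, 126, 156]
  TgoII GACCAAT/4: at [22, 29, 40, 104, 135, 160] ⇒ [26, 33, 44, 108, 139, 164]

All cut coordinates (distinct, sorted): [7, 14, 26, 33, 44, 53, 61, 69, 80, 91, 108, 115, 119, 126, 139, 145, 149, 156, 164]

Fragment lengths:
  7→14: 7 bp
  14→26: 12 bp
  26→33: 7 bp
  33→44: 11 bp
  44→53: 9 bp
  53→61: 8 bp
  61→69: 8 bp
  69→80: 11 bp
  80→91: 11 bp
  91→108: 17 bp
  108→115: 7 bp
  115→119: 4 bp
  119→126: 7 bp
  126→139: 13 bp
  139→145: 6 bp
  145→149: 4 bp
  149→156: 7 bp
  156→164: 8 bp
  164→7 (wrap): 166-164+7 = 9 bp

[4,4,6,7,7,7,7,7,8,8,8,9,9,11,11,11,12,13,17]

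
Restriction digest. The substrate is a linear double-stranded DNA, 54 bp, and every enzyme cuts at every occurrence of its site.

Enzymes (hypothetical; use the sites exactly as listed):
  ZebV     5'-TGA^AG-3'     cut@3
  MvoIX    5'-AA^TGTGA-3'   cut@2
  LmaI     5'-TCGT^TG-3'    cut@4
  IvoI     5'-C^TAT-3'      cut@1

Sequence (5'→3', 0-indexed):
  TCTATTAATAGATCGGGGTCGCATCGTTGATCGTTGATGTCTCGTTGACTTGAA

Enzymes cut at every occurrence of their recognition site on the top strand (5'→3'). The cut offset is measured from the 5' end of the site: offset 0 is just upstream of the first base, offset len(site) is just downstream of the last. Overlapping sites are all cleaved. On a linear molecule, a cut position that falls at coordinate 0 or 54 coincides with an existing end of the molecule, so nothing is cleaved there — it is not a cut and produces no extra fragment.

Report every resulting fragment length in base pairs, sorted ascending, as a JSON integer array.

[2,7,9,11,25]

Scan for sites:
  ZebV (TGAAG, off=3): no sites
  MvoIX (AATGTGA, off=2): no sites
  LmaI (TCGTTG, off=4): starts [23, 30, 41] → cuts [27, 34, 45]
  IvoI (CTAT, off=1): starts [1] → cuts [2]

Pooled cuts: [2, 27, 34, 45]

Fragment lengths:
  [0,2): 2 bp
  [2,27): 25 bp
  [27,34): 7 bp
  [34,45): 11 bp
  [45,54): 9 bp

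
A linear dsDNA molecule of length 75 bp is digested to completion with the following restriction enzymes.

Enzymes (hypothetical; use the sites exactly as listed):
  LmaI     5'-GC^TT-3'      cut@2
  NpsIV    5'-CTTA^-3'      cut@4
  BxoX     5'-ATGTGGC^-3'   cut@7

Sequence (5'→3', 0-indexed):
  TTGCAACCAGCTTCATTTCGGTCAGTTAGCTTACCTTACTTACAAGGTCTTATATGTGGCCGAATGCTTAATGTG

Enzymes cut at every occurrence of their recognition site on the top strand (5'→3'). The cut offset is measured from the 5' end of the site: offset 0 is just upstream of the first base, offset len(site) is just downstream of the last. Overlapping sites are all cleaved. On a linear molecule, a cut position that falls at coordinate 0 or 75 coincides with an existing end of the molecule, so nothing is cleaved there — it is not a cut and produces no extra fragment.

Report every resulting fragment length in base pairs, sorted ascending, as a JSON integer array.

Scan for sites:
  LmaI GCTT/2: at [9, 28, 65] ⇒ [11, 30, 67]
  NpsIV CTTA/4: at [29, 34, 38, 48, 66] ⇒ [33, 38, 42, 52, 70]
  BxoX ATGTGGC/7: at [53] ⇒ [60]

All cut coordinates (distinct, sorted): [11, 30, 33, 38, 42, 52, 60, 67, 70]

Fragment lengths:
  [0,11): 11 bp
  [11,30): 19 bp
  [30,33): 3 bp
  [33,38): 5 bp
  [38,42): 4 bp
  [42,52): 10 bp
  [52,60): 8 bp
  [60,67): 7 bp
  [67,70): 3 bp
  [70,75): 5 bp

[3,3,4,5,5,7,8,10,11,19]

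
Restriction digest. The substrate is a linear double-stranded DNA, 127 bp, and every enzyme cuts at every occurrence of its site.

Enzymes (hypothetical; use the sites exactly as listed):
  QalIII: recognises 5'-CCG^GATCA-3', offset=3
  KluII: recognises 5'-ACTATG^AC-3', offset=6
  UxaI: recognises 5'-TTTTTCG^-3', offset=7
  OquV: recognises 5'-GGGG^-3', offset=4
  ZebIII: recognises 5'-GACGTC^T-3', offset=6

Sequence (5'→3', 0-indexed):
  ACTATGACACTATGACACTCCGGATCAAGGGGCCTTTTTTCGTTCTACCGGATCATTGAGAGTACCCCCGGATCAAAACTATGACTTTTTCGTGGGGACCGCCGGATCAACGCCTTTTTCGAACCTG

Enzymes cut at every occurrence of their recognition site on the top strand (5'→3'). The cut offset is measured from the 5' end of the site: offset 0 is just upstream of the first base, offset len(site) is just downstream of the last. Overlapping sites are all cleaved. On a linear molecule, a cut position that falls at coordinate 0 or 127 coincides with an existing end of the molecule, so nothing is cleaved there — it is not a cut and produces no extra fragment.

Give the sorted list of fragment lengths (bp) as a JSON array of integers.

[5,6,6,7,8,8,8,9,10,10,13,17,20]

Per-enzyme occurrences:
  QalIII (CCGGATCA, off=3): starts [19, 47, 67, 101] → cuts [22, 50, 70, 104]
  KluII (ACTATGAC, off=6): starts [0, 8, 77] → cuts [6, 14, 83]
  UxaI (TTTTTCG, off=7): starts [35, 85, 114] → cuts [42, 92, 121]
  OquV (GGGG, off=4): starts [28, 93] → cuts [32, 97]
  ZebIII (GACGTCT, off=6): no sites

Pooled cuts: [6, 14, 22, 32, 42, 50, 70, 83, 92, 97, 104, 121]

Fragment lengths:
  [0,6): 6 bp
  [6,14): 8 bp
  [14,22): 8 bp
  [22,32): 10 bp
  [32,42): 10 bp
  [42,50): 8 bp
  [50,70): 20 bp
  [70,83): 13 bp
  [83,92): 9 bp
  [92,97): 5 bp
  [97,104): 7 bp
  [104,121): 17 bp
  [121,127): 6 bp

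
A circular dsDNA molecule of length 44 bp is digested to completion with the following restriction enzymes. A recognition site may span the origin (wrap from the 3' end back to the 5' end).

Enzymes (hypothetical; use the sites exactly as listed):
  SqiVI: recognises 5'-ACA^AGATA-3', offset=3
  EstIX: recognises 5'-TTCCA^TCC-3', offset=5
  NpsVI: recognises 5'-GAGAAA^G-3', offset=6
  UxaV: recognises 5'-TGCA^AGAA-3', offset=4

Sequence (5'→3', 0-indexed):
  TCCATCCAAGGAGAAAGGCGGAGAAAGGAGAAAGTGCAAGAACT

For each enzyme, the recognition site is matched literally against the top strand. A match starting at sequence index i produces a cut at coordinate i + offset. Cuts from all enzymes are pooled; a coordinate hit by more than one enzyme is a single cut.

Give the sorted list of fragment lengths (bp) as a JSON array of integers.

[5,7,10,10,12]

Per-enzyme occurrences:
  SqiVI (ACAAGATA, off=3): no sites
  EstIX (TTCCATCC, off=5): starts [43] → cuts [4]
  NpsVI (GAGAAAG, off=6): starts [10, 20, 27] → cuts [16, 26, 33]
  UxaV (TGCAAGAA, off=4): starts [34] → cuts [38]

Pooled cuts: [4, 16, 26, 33, 38]

Fragment lengths:
  4→16: 12 bp
  16→26: 10 bp
  26→33: 7 bp
  33→38: 5 bp
  38→4 (wrap): 44-38+4 = 10 bp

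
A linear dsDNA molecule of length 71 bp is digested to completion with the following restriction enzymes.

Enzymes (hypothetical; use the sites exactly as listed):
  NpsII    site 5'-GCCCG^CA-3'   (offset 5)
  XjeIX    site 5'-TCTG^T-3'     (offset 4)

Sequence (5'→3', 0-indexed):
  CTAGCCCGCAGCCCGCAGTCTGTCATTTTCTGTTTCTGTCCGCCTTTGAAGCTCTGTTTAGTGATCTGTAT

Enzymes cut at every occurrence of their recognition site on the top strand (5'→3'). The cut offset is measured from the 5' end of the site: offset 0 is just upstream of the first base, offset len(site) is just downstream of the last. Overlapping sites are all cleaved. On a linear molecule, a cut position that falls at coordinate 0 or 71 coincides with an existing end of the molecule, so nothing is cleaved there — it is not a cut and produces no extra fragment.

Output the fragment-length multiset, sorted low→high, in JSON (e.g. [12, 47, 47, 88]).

Per-enzyme occurrences:
  NpsII (GCCCGCA, off=5): starts [3, 10] → cuts [8, 15]
  XjeIX (TCTGT, off=4): starts [18, 28, 34, 52, 64] → cuts [22, 32, 38, 56, 68]

All cut coordinates (distinct, sorted): [8, 15, 22, 32, 38, 56, 68]

Fragment lengths:
  [0,8): 8 bp
  [8,15): 7 bp
  [15,22): 7 bp
  [22,32): 10 bp
  [32,38): 6 bp
  [38,56): 18 bp
  [56,68): 12 bp
  [68,71): 3 bp

[3,6,7,7,8,10,12,18]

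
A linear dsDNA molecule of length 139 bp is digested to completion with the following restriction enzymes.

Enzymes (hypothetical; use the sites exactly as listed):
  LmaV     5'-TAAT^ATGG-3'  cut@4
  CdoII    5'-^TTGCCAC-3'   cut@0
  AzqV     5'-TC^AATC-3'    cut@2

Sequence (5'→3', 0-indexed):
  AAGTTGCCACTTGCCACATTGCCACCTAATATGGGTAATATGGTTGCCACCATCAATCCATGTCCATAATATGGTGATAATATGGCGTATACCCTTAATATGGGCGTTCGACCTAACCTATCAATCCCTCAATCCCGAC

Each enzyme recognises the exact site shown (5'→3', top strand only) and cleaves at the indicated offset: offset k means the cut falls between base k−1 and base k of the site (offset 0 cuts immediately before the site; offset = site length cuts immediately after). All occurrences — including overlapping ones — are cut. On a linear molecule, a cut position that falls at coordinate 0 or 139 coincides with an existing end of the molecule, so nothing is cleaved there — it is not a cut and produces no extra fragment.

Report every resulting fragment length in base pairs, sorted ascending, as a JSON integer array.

Scan for sites:
  LmaV (TAATATGG, off=4): starts [26, 35, 66, 77, 95] → cuts [30, 39, 70, 81, 99]
  CdoII (TTGCCAC, off=0): starts [3, 10, 18, 43] → cuts [3, 10, 18, 43]
  AzqV (TCAATC, off=2): starts [52, 120, 128] → cuts [54, 122, 130]

Pooled cuts: [3, 10, 18, 30, 39, 43, 54, 70, 81, 99, 122, 130]

Fragments:
  [0,3): 3 bp
  [3,10): 7 bp
  [10,18): 8 bp
  [18,30): 12 bp
  [30,39): 9 bp
  [39,43): 4 bp
  [43,54): 11 bp
  [54,70): 16 bp
  [70,81): 11 bp
  [81,99): 18 bp
  [99,122): 23 bp
  [122,130): 8 bp
  [130,139): 9 bp

[3,4,7,8,8,9,9,11,11,12,16,18,23]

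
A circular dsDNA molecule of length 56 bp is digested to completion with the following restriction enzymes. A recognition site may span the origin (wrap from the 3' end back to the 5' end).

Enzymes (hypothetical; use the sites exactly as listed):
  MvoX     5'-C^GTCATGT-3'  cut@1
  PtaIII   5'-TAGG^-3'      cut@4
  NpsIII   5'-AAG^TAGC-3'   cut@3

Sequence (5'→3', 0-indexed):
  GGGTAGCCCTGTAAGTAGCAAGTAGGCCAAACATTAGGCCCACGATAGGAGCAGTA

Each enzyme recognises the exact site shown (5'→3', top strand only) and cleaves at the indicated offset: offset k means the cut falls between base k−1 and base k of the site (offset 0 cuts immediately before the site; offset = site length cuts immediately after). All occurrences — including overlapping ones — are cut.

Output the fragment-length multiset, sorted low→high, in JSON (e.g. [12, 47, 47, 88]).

[9,11,11,12,13]

Per-enzyme occurrences:
  MvoX (CGTCATGT, off=1): no sites
  PtaIII (TAGG, off=4): starts [22, 34, 45, 54] → cuts [2, 26, 38, 49]
  NpsIII (AAGTAGC, off=3): starts [12] → cuts [15]

Pooled cuts: [2, 15, 26, 38, 49]

Fragments:
  2→15: 13 bp
  15→26: 11 bp
  26→38: 12 bp
  38→49: 11 bp
  49→2 (wrap): 56-49+2 = 9 bp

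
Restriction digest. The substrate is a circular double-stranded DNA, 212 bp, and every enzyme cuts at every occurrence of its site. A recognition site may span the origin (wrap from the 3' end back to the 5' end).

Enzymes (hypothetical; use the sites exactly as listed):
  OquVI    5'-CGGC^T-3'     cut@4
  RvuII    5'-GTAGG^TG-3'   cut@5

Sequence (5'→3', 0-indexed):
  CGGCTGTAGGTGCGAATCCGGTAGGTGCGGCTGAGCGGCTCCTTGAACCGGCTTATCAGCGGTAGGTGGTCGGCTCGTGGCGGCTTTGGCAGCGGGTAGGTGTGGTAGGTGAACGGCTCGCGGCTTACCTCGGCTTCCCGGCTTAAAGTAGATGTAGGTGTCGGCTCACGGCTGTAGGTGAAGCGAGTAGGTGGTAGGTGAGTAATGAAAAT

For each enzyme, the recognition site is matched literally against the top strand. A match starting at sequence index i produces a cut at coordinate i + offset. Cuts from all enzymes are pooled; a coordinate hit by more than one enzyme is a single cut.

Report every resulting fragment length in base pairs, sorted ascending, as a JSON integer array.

[6,6,6,7,7,7,7,8,8,8,8,9,10,10,13,13,14,15,16,16,18]

Site scan:
  OquVI (CGGCT, off=4): starts [0, 27, 35, 48, 70, 80, 113, 120, 130, 138, 161, 168] → cuts [4, 31, 39, 52, 74, 84, 117, 124, 134, 142, 165, 172]
  RvuII (GTAGGTG, off=5): starts [5, 20, 61, 95, 104, 153, 173, 186, 193] → cuts [10, 25, 66, 100, 109, 158, 178, 191, 198]

All cut coordinates (distinct, sorted): [4, 10, 25, 31, 39, 52, 66, 74, 84, 100, 109, 117, 124, 134, 142, 158, 165, 172, 178, 191, 198]

Fragments:
  4→10: 6 bp
  10→25: 15 bp
  25→31: 6 bp
  31→39: 8 bp
  39→52: 13 bp
  52→66: 14 bp
  66→74: 8 bp
  74→84: 10 bp
  84→100: 16 bp
  100→109: 9 bp
  109→117: 8 bp
  117→124: 7 bp
  124→134: 10 bp
  134→142: 8 bp
  142→158: 16 bp
  158→165: 7 bp
  165→172: 7 bp
  172→178: 6 bp
  178→191: 13 bp
  191→198: 7 bp
  198→4 (wrap): 212-198+4 = 18 bp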